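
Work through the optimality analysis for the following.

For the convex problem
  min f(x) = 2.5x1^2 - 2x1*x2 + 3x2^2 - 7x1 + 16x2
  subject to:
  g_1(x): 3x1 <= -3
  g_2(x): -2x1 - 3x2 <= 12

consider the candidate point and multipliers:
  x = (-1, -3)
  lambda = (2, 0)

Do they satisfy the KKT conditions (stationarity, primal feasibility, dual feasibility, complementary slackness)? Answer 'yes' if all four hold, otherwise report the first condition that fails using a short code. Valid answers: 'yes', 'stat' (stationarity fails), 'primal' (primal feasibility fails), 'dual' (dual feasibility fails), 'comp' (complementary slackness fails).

Gradient of f: grad f(x) = Q x + c = (-6, 0)
Constraint values g_i(x) = a_i^T x - b_i:
  g_1((-1, -3)) = 0
  g_2((-1, -3)) = -1
Stationarity residual: grad f(x) + sum_i lambda_i a_i = (0, 0)
  -> stationarity OK
Primal feasibility (all g_i <= 0): OK
Dual feasibility (all lambda_i >= 0): OK
Complementary slackness (lambda_i * g_i(x) = 0 for all i): OK

Verdict: yes, KKT holds.

yes


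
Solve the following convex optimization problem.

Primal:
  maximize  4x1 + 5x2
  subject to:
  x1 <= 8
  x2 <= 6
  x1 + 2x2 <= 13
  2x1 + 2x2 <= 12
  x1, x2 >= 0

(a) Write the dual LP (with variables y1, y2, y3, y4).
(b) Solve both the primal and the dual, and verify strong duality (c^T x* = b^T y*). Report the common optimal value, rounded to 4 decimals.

The standard primal-dual pair for 'max c^T x s.t. A x <= b, x >= 0' is:
  Dual:  min b^T y  s.t.  A^T y >= c,  y >= 0.

So the dual LP is:
  minimize  8y1 + 6y2 + 13y3 + 12y4
  subject to:
    y1 + y3 + 2y4 >= 4
    y2 + 2y3 + 2y4 >= 5
    y1, y2, y3, y4 >= 0

Solving the primal: x* = (0, 6).
  primal value c^T x* = 30.
Solving the dual: y* = (0, 1, 0, 2).
  dual value b^T y* = 30.
Strong duality: c^T x* = b^T y*. Confirmed.

30


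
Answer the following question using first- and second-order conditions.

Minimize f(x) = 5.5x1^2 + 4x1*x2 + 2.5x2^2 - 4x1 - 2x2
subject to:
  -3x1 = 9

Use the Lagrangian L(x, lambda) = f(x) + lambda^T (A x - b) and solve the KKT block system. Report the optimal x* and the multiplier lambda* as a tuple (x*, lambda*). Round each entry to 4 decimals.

Form the Lagrangian:
  L(x, lambda) = (1/2) x^T Q x + c^T x + lambda^T (A x - b)
Stationarity (grad_x L = 0): Q x + c + A^T lambda = 0.
Primal feasibility: A x = b.

This gives the KKT block system:
  [ Q   A^T ] [ x     ]   [-c ]
  [ A    0  ] [ lambda ] = [ b ]

Solving the linear system:
  x*      = (-3, 2.8)
  lambda* = (-8.6)
  f(x*)   = 41.9

x* = (-3, 2.8), lambda* = (-8.6)


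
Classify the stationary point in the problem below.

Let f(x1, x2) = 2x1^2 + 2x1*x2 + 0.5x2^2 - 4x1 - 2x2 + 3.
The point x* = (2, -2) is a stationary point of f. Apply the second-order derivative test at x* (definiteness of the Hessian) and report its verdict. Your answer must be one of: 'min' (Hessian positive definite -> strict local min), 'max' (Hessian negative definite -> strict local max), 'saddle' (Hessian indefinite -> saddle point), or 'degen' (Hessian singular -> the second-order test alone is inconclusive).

Compute the Hessian H = grad^2 f:
  H = [[4, 2], [2, 1]]
Verify stationarity: grad f(x*) = H x* + g = (0, 0).
Eigenvalues of H: 0, 5.
H has a zero eigenvalue (singular; positive semidefinite but not definite), so H is neither positive definite, negative definite, nor indefinite. The second-order test alone is inconclusive -> degen.
(Indeed, f is constant along the null direction of H through x*, so x* is not a strict local extremum.)

degen


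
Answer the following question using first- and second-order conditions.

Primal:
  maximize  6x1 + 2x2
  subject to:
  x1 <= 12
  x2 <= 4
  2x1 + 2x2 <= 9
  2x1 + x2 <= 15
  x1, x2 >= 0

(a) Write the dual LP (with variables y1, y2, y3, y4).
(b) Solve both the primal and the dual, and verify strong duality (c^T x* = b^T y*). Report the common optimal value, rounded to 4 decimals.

The standard primal-dual pair for 'max c^T x s.t. A x <= b, x >= 0' is:
  Dual:  min b^T y  s.t.  A^T y >= c,  y >= 0.

So the dual LP is:
  minimize  12y1 + 4y2 + 9y3 + 15y4
  subject to:
    y1 + 2y3 + 2y4 >= 6
    y2 + 2y3 + y4 >= 2
    y1, y2, y3, y4 >= 0

Solving the primal: x* = (4.5, 0).
  primal value c^T x* = 27.
Solving the dual: y* = (0, 0, 3, 0).
  dual value b^T y* = 27.
Strong duality: c^T x* = b^T y*. Confirmed.

27


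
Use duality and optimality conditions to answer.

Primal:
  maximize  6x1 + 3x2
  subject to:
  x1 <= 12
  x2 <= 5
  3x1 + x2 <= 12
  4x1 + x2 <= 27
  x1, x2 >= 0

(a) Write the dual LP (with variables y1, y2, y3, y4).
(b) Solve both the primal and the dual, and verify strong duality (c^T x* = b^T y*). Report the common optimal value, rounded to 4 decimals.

The standard primal-dual pair for 'max c^T x s.t. A x <= b, x >= 0' is:
  Dual:  min b^T y  s.t.  A^T y >= c,  y >= 0.

So the dual LP is:
  minimize  12y1 + 5y2 + 12y3 + 27y4
  subject to:
    y1 + 3y3 + 4y4 >= 6
    y2 + y3 + y4 >= 3
    y1, y2, y3, y4 >= 0

Solving the primal: x* = (2.3333, 5).
  primal value c^T x* = 29.
Solving the dual: y* = (0, 1, 2, 0).
  dual value b^T y* = 29.
Strong duality: c^T x* = b^T y*. Confirmed.

29


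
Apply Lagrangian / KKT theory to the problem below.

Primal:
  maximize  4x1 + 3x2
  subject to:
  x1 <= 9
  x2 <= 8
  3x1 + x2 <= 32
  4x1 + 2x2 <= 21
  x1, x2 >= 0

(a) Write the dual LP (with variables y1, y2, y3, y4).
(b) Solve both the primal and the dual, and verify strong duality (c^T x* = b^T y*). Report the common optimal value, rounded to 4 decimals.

The standard primal-dual pair for 'max c^T x s.t. A x <= b, x >= 0' is:
  Dual:  min b^T y  s.t.  A^T y >= c,  y >= 0.

So the dual LP is:
  minimize  9y1 + 8y2 + 32y3 + 21y4
  subject to:
    y1 + 3y3 + 4y4 >= 4
    y2 + y3 + 2y4 >= 3
    y1, y2, y3, y4 >= 0

Solving the primal: x* = (1.25, 8).
  primal value c^T x* = 29.
Solving the dual: y* = (0, 1, 0, 1).
  dual value b^T y* = 29.
Strong duality: c^T x* = b^T y*. Confirmed.

29


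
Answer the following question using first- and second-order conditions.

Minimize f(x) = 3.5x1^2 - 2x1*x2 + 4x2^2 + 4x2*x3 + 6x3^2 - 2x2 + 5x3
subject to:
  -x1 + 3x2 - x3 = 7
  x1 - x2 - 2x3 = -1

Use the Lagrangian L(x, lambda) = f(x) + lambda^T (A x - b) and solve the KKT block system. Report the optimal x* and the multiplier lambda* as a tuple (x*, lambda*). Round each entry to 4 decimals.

Form the Lagrangian:
  L(x, lambda) = (1/2) x^T Q x + c^T x + lambda^T (A x - b)
Stationarity (grad_x L = 0): Q x + c + A^T lambda = 0.
Primal feasibility: A x = b.

This gives the KKT block system:
  [ Q   A^T ] [ x     ]   [-c ]
  [ A    0  ] [ lambda ] = [ b ]

Solving the linear system:
  x*      = (-0.3607, 1.9883, -0.6745)
  lambda* = (-2.7143, 3.7869)
  f(x*)   = 7.719

x* = (-0.3607, 1.9883, -0.6745), lambda* = (-2.7143, 3.7869)


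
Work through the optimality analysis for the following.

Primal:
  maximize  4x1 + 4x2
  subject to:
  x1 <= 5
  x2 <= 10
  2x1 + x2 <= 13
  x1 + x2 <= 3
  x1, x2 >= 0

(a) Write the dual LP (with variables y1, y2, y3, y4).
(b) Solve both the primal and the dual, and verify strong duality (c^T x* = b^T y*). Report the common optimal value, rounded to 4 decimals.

The standard primal-dual pair for 'max c^T x s.t. A x <= b, x >= 0' is:
  Dual:  min b^T y  s.t.  A^T y >= c,  y >= 0.

So the dual LP is:
  minimize  5y1 + 10y2 + 13y3 + 3y4
  subject to:
    y1 + 2y3 + y4 >= 4
    y2 + y3 + y4 >= 4
    y1, y2, y3, y4 >= 0

Solving the primal: x* = (3, 0).
  primal value c^T x* = 12.
Solving the dual: y* = (0, 0, 0, 4).
  dual value b^T y* = 12.
Strong duality: c^T x* = b^T y*. Confirmed.

12


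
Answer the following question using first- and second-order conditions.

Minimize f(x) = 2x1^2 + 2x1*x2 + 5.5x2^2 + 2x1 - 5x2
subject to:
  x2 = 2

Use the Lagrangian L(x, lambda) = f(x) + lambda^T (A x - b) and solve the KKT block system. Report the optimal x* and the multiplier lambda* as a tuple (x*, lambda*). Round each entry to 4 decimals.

Form the Lagrangian:
  L(x, lambda) = (1/2) x^T Q x + c^T x + lambda^T (A x - b)
Stationarity (grad_x L = 0): Q x + c + A^T lambda = 0.
Primal feasibility: A x = b.

This gives the KKT block system:
  [ Q   A^T ] [ x     ]   [-c ]
  [ A    0  ] [ lambda ] = [ b ]

Solving the linear system:
  x*      = (-1.5, 2)
  lambda* = (-14)
  f(x*)   = 7.5

x* = (-1.5, 2), lambda* = (-14)


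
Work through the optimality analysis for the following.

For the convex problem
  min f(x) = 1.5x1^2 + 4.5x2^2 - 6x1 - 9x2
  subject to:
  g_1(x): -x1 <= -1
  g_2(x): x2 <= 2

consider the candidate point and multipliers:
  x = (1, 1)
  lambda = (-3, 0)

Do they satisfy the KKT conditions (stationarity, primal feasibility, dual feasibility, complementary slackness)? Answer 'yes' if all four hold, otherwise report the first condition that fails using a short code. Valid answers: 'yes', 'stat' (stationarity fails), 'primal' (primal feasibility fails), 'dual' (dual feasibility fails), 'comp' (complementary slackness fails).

Gradient of f: grad f(x) = Q x + c = (-3, 0)
Constraint values g_i(x) = a_i^T x - b_i:
  g_1((1, 1)) = 0
  g_2((1, 1)) = -1
Stationarity residual: grad f(x) + sum_i lambda_i a_i = (0, 0)
  -> stationarity OK
Primal feasibility (all g_i <= 0): OK
Dual feasibility (all lambda_i >= 0): FAILS
Complementary slackness (lambda_i * g_i(x) = 0 for all i): OK

Verdict: the first failing condition is dual_feasibility -> dual.

dual


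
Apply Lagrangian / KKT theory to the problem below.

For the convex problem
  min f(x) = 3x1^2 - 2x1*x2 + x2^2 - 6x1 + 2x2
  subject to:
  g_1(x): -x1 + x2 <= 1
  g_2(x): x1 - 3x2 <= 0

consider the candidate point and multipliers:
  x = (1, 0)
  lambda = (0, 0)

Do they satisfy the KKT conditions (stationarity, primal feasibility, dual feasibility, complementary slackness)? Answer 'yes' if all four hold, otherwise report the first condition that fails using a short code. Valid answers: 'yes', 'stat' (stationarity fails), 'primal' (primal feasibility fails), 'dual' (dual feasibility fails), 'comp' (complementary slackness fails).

Gradient of f: grad f(x) = Q x + c = (0, 0)
Constraint values g_i(x) = a_i^T x - b_i:
  g_1((1, 0)) = -2
  g_2((1, 0)) = 1
Stationarity residual: grad f(x) + sum_i lambda_i a_i = (0, 0)
  -> stationarity OK
Primal feasibility (all g_i <= 0): FAILS
Dual feasibility (all lambda_i >= 0): OK
Complementary slackness (lambda_i * g_i(x) = 0 for all i): OK

Verdict: the first failing condition is primal_feasibility -> primal.

primal


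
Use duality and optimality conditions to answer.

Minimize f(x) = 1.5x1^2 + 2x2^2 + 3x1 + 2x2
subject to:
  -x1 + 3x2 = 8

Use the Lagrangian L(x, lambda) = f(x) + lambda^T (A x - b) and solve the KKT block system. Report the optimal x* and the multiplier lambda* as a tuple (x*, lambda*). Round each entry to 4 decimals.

Form the Lagrangian:
  L(x, lambda) = (1/2) x^T Q x + c^T x + lambda^T (A x - b)
Stationarity (grad_x L = 0): Q x + c + A^T lambda = 0.
Primal feasibility: A x = b.

This gives the KKT block system:
  [ Q   A^T ] [ x     ]   [-c ]
  [ A    0  ] [ lambda ] = [ b ]

Solving the linear system:
  x*      = (-2.0968, 1.9677)
  lambda* = (-3.2903)
  f(x*)   = 11.9839

x* = (-2.0968, 1.9677), lambda* = (-3.2903)


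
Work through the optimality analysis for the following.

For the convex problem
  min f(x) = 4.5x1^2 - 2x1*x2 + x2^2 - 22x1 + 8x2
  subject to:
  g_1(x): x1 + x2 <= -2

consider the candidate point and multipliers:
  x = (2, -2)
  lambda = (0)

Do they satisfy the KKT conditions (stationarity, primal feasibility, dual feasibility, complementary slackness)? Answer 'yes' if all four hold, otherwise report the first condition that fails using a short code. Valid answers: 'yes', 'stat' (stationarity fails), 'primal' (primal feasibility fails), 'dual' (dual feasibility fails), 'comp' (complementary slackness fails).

Gradient of f: grad f(x) = Q x + c = (0, 0)
Constraint values g_i(x) = a_i^T x - b_i:
  g_1((2, -2)) = 2
Stationarity residual: grad f(x) + sum_i lambda_i a_i = (0, 0)
  -> stationarity OK
Primal feasibility (all g_i <= 0): FAILS
Dual feasibility (all lambda_i >= 0): OK
Complementary slackness (lambda_i * g_i(x) = 0 for all i): OK

Verdict: the first failing condition is primal_feasibility -> primal.

primal


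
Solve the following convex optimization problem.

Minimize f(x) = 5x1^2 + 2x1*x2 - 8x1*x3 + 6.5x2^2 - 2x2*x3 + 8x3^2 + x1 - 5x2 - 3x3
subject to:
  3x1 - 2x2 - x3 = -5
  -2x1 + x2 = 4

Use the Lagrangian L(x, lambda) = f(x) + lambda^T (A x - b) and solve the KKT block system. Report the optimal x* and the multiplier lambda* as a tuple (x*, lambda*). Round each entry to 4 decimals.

Form the Lagrangian:
  L(x, lambda) = (1/2) x^T Q x + c^T x + lambda^T (A x - b)
Stationarity (grad_x L = 0): Q x + c + A^T lambda = 0.
Primal feasibility: A x = b.

This gives the KKT block system:
  [ Q   A^T ] [ x     ]   [-c ]
  [ A    0  ] [ lambda ] = [ b ]

Solving the linear system:
  x*      = (-1.8, 0.4, -1.2)
  lambda* = (-8.6, -16.2)
  f(x*)   = 10.8

x* = (-1.8, 0.4, -1.2), lambda* = (-8.6, -16.2)


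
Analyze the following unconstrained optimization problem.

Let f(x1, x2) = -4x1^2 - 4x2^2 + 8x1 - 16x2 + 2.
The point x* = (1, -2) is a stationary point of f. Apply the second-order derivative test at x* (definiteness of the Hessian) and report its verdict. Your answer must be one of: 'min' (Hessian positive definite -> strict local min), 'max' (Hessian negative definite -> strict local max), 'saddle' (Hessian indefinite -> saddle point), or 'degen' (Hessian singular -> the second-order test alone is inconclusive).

Compute the Hessian H = grad^2 f:
  H = [[-8, 0], [0, -8]]
Verify stationarity: grad f(x*) = H x* + g = (0, 0).
Eigenvalues of H: -8, -8.
Both eigenvalues < 0, so H is negative definite -> x* is a strict local max.

max


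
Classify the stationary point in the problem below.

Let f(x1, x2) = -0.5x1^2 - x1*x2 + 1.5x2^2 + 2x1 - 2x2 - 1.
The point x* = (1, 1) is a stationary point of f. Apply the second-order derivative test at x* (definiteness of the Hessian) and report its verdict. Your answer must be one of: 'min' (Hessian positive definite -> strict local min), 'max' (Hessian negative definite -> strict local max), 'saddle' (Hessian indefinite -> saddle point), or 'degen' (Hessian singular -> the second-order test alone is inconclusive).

Compute the Hessian H = grad^2 f:
  H = [[-1, -1], [-1, 3]]
Verify stationarity: grad f(x*) = H x* + g = (0, 0).
Eigenvalues of H: -1.2361, 3.2361.
Eigenvalues have mixed signs, so H is indefinite -> x* is a saddle point.

saddle


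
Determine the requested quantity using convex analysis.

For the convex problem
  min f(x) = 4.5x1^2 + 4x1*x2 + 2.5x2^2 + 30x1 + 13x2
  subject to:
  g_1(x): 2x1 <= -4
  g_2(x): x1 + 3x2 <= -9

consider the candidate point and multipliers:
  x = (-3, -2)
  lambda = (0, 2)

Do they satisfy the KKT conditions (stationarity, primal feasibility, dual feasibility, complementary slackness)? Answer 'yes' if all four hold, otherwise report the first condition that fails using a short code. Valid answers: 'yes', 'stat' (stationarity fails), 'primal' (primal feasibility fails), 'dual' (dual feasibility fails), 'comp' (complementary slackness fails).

Gradient of f: grad f(x) = Q x + c = (-5, -9)
Constraint values g_i(x) = a_i^T x - b_i:
  g_1((-3, -2)) = -2
  g_2((-3, -2)) = 0
Stationarity residual: grad f(x) + sum_i lambda_i a_i = (-3, -3)
  -> stationarity FAILS
Primal feasibility (all g_i <= 0): OK
Dual feasibility (all lambda_i >= 0): OK
Complementary slackness (lambda_i * g_i(x) = 0 for all i): OK

Verdict: the first failing condition is stationarity -> stat.

stat


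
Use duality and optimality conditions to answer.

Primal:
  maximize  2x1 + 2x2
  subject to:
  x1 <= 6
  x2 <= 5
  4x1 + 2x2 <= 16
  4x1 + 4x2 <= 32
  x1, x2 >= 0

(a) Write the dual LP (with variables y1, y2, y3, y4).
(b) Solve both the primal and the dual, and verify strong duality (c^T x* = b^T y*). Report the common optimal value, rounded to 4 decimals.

The standard primal-dual pair for 'max c^T x s.t. A x <= b, x >= 0' is:
  Dual:  min b^T y  s.t.  A^T y >= c,  y >= 0.

So the dual LP is:
  minimize  6y1 + 5y2 + 16y3 + 32y4
  subject to:
    y1 + 4y3 + 4y4 >= 2
    y2 + 2y3 + 4y4 >= 2
    y1, y2, y3, y4 >= 0

Solving the primal: x* = (1.5, 5).
  primal value c^T x* = 13.
Solving the dual: y* = (0, 1, 0.5, 0).
  dual value b^T y* = 13.
Strong duality: c^T x* = b^T y*. Confirmed.

13


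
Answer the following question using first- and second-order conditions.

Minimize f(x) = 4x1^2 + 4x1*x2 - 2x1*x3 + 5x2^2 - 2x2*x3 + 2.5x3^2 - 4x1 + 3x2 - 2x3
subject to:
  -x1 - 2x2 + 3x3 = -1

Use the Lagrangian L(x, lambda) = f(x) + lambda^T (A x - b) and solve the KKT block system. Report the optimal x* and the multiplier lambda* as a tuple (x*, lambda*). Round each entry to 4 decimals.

Form the Lagrangian:
  L(x, lambda) = (1/2) x^T Q x + c^T x + lambda^T (A x - b)
Stationarity (grad_x L = 0): Q x + c + A^T lambda = 0.
Primal feasibility: A x = b.

This gives the KKT block system:
  [ Q   A^T ] [ x     ]   [-c ]
  [ A    0  ] [ lambda ] = [ b ]

Solving the linear system:
  x*      = (0.7978, -0.3876, -0.3258)
  lambda* = (1.4831)
  f(x*)   = -1.1096

x* = (0.7978, -0.3876, -0.3258), lambda* = (1.4831)


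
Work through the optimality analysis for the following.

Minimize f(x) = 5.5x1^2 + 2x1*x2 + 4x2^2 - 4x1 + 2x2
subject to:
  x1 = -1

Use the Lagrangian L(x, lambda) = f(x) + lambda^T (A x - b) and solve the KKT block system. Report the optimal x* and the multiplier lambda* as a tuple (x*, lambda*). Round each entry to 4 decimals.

Form the Lagrangian:
  L(x, lambda) = (1/2) x^T Q x + c^T x + lambda^T (A x - b)
Stationarity (grad_x L = 0): Q x + c + A^T lambda = 0.
Primal feasibility: A x = b.

This gives the KKT block system:
  [ Q   A^T ] [ x     ]   [-c ]
  [ A    0  ] [ lambda ] = [ b ]

Solving the linear system:
  x*      = (-1, 0)
  lambda* = (15)
  f(x*)   = 9.5

x* = (-1, 0), lambda* = (15)


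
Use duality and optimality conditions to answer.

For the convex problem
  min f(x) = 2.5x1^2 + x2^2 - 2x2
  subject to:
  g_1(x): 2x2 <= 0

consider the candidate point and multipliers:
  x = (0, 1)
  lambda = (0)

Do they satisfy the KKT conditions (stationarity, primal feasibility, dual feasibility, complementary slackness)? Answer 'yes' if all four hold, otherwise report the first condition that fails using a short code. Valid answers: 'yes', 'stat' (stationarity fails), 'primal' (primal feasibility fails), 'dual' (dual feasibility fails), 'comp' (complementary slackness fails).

Gradient of f: grad f(x) = Q x + c = (0, 0)
Constraint values g_i(x) = a_i^T x - b_i:
  g_1((0, 1)) = 2
Stationarity residual: grad f(x) + sum_i lambda_i a_i = (0, 0)
  -> stationarity OK
Primal feasibility (all g_i <= 0): FAILS
Dual feasibility (all lambda_i >= 0): OK
Complementary slackness (lambda_i * g_i(x) = 0 for all i): OK

Verdict: the first failing condition is primal_feasibility -> primal.

primal


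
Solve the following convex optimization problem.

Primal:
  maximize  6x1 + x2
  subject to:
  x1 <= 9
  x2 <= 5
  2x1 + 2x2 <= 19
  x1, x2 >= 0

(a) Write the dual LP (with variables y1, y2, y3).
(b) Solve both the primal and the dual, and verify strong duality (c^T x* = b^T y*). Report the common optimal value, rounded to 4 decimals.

The standard primal-dual pair for 'max c^T x s.t. A x <= b, x >= 0' is:
  Dual:  min b^T y  s.t.  A^T y >= c,  y >= 0.

So the dual LP is:
  minimize  9y1 + 5y2 + 19y3
  subject to:
    y1 + 2y3 >= 6
    y2 + 2y3 >= 1
    y1, y2, y3 >= 0

Solving the primal: x* = (9, 0.5).
  primal value c^T x* = 54.5.
Solving the dual: y* = (5, 0, 0.5).
  dual value b^T y* = 54.5.
Strong duality: c^T x* = b^T y*. Confirmed.

54.5


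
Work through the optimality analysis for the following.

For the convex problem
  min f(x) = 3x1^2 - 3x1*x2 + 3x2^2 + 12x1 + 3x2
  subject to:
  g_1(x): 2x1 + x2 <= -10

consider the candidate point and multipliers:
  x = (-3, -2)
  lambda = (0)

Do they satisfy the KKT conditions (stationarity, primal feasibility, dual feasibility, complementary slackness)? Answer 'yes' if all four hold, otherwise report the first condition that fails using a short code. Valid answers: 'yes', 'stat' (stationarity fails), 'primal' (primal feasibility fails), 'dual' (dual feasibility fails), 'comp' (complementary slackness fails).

Gradient of f: grad f(x) = Q x + c = (0, 0)
Constraint values g_i(x) = a_i^T x - b_i:
  g_1((-3, -2)) = 2
Stationarity residual: grad f(x) + sum_i lambda_i a_i = (0, 0)
  -> stationarity OK
Primal feasibility (all g_i <= 0): FAILS
Dual feasibility (all lambda_i >= 0): OK
Complementary slackness (lambda_i * g_i(x) = 0 for all i): OK

Verdict: the first failing condition is primal_feasibility -> primal.

primal


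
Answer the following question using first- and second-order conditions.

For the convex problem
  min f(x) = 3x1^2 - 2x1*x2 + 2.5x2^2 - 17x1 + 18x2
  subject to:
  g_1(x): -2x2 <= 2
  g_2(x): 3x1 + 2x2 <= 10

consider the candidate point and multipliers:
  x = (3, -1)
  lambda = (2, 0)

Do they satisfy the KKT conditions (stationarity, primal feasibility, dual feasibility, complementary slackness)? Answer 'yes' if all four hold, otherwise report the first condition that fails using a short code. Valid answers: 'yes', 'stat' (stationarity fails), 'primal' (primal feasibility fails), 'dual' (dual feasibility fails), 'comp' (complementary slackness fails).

Gradient of f: grad f(x) = Q x + c = (3, 7)
Constraint values g_i(x) = a_i^T x - b_i:
  g_1((3, -1)) = 0
  g_2((3, -1)) = -3
Stationarity residual: grad f(x) + sum_i lambda_i a_i = (3, 3)
  -> stationarity FAILS
Primal feasibility (all g_i <= 0): OK
Dual feasibility (all lambda_i >= 0): OK
Complementary slackness (lambda_i * g_i(x) = 0 for all i): OK

Verdict: the first failing condition is stationarity -> stat.

stat


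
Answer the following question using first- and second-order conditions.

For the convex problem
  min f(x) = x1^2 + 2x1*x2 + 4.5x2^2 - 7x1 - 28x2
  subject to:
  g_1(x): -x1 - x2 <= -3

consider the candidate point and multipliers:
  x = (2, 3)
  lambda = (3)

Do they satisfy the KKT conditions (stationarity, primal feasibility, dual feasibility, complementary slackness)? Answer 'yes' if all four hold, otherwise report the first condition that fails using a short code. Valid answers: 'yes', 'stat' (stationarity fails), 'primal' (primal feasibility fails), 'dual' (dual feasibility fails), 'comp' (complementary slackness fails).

Gradient of f: grad f(x) = Q x + c = (3, 3)
Constraint values g_i(x) = a_i^T x - b_i:
  g_1((2, 3)) = -2
Stationarity residual: grad f(x) + sum_i lambda_i a_i = (0, 0)
  -> stationarity OK
Primal feasibility (all g_i <= 0): OK
Dual feasibility (all lambda_i >= 0): OK
Complementary slackness (lambda_i * g_i(x) = 0 for all i): FAILS

Verdict: the first failing condition is complementary_slackness -> comp.

comp


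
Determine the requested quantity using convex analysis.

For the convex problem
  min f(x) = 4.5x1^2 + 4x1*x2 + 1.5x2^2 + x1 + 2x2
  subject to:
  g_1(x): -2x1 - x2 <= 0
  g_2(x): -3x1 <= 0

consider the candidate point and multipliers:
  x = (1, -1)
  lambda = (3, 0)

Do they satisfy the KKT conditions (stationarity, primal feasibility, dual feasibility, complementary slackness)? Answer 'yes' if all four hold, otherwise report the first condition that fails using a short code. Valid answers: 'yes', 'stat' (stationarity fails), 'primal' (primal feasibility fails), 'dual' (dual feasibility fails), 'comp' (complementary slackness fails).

Gradient of f: grad f(x) = Q x + c = (6, 3)
Constraint values g_i(x) = a_i^T x - b_i:
  g_1((1, -1)) = -1
  g_2((1, -1)) = -3
Stationarity residual: grad f(x) + sum_i lambda_i a_i = (0, 0)
  -> stationarity OK
Primal feasibility (all g_i <= 0): OK
Dual feasibility (all lambda_i >= 0): OK
Complementary slackness (lambda_i * g_i(x) = 0 for all i): FAILS

Verdict: the first failing condition is complementary_slackness -> comp.

comp


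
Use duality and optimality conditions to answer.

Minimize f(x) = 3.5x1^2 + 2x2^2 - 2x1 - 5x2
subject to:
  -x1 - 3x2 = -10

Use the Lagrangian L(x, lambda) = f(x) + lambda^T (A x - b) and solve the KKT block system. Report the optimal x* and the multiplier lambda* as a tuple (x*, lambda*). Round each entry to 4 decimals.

Form the Lagrangian:
  L(x, lambda) = (1/2) x^T Q x + c^T x + lambda^T (A x - b)
Stationarity (grad_x L = 0): Q x + c + A^T lambda = 0.
Primal feasibility: A x = b.

This gives the KKT block system:
  [ Q   A^T ] [ x     ]   [-c ]
  [ A    0  ] [ lambda ] = [ b ]

Solving the linear system:
  x*      = (0.6418, 3.1194)
  lambda* = (2.4925)
  f(x*)   = 4.0224

x* = (0.6418, 3.1194), lambda* = (2.4925)


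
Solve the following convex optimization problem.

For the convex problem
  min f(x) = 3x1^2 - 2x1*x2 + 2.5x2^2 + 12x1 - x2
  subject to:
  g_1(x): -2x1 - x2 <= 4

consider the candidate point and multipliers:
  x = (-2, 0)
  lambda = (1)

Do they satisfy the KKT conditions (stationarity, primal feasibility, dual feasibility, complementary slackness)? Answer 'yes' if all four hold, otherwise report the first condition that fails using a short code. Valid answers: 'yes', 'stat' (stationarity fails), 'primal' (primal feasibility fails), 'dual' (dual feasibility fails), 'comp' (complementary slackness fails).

Gradient of f: grad f(x) = Q x + c = (0, 3)
Constraint values g_i(x) = a_i^T x - b_i:
  g_1((-2, 0)) = 0
Stationarity residual: grad f(x) + sum_i lambda_i a_i = (-2, 2)
  -> stationarity FAILS
Primal feasibility (all g_i <= 0): OK
Dual feasibility (all lambda_i >= 0): OK
Complementary slackness (lambda_i * g_i(x) = 0 for all i): OK

Verdict: the first failing condition is stationarity -> stat.

stat


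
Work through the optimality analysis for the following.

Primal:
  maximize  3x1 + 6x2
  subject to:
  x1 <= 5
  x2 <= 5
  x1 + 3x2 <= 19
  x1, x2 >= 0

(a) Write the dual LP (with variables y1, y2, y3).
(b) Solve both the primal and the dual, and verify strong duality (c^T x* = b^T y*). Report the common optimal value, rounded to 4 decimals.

The standard primal-dual pair for 'max c^T x s.t. A x <= b, x >= 0' is:
  Dual:  min b^T y  s.t.  A^T y >= c,  y >= 0.

So the dual LP is:
  minimize  5y1 + 5y2 + 19y3
  subject to:
    y1 + y3 >= 3
    y2 + 3y3 >= 6
    y1, y2, y3 >= 0

Solving the primal: x* = (5, 4.6667).
  primal value c^T x* = 43.
Solving the dual: y* = (1, 0, 2).
  dual value b^T y* = 43.
Strong duality: c^T x* = b^T y*. Confirmed.

43


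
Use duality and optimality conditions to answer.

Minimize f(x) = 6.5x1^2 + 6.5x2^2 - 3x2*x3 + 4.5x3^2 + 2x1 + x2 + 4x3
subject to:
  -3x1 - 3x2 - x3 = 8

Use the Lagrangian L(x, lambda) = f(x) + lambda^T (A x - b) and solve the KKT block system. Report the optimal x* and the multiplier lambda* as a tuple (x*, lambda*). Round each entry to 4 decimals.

Form the Lagrangian:
  L(x, lambda) = (1/2) x^T Q x + c^T x + lambda^T (A x - b)
Stationarity (grad_x L = 0): Q x + c + A^T lambda = 0.
Primal feasibility: A x = b.

This gives the KKT block system:
  [ Q   A^T ] [ x     ]   [-c ]
  [ A    0  ] [ lambda ] = [ b ]

Solving the linear system:
  x*      = (-1.014, -1.2298, -1.2685)
  lambda* = (-3.7273)
  f(x*)   = 10.7434

x* = (-1.014, -1.2298, -1.2685), lambda* = (-3.7273)


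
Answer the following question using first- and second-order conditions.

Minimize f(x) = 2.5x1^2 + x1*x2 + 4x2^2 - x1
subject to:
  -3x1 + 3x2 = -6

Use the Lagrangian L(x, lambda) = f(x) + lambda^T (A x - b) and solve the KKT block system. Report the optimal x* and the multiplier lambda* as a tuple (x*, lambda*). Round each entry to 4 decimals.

Form the Lagrangian:
  L(x, lambda) = (1/2) x^T Q x + c^T x + lambda^T (A x - b)
Stationarity (grad_x L = 0): Q x + c + A^T lambda = 0.
Primal feasibility: A x = b.

This gives the KKT block system:
  [ Q   A^T ] [ x     ]   [-c ]
  [ A    0  ] [ lambda ] = [ b ]

Solving the linear system:
  x*      = (1.2667, -0.7333)
  lambda* = (1.5333)
  f(x*)   = 3.9667

x* = (1.2667, -0.7333), lambda* = (1.5333)


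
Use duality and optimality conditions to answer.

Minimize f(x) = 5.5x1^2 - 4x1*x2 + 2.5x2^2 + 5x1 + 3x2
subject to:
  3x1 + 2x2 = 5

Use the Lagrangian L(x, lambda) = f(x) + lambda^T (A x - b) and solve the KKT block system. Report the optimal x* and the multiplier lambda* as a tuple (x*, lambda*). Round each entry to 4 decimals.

Form the Lagrangian:
  L(x, lambda) = (1/2) x^T Q x + c^T x + lambda^T (A x - b)
Stationarity (grad_x L = 0): Q x + c + A^T lambda = 0.
Primal feasibility: A x = b.

This gives the KKT block system:
  [ Q   A^T ] [ x     ]   [-c ]
  [ A    0  ] [ lambda ] = [ b ]

Solving the linear system:
  x*      = (0.8248, 1.2628)
  lambda* = (-3.0073)
  f(x*)   = 11.4745

x* = (0.8248, 1.2628), lambda* = (-3.0073)


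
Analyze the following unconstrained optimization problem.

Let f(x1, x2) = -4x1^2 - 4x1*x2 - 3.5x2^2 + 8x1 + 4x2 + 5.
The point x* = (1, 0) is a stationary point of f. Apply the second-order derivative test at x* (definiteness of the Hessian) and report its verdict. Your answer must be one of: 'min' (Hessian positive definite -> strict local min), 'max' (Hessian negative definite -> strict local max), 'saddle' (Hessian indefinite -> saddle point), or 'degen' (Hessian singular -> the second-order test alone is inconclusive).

Compute the Hessian H = grad^2 f:
  H = [[-8, -4], [-4, -7]]
Verify stationarity: grad f(x*) = H x* + g = (0, 0).
Eigenvalues of H: -11.5311, -3.4689.
Both eigenvalues < 0, so H is negative definite -> x* is a strict local max.

max


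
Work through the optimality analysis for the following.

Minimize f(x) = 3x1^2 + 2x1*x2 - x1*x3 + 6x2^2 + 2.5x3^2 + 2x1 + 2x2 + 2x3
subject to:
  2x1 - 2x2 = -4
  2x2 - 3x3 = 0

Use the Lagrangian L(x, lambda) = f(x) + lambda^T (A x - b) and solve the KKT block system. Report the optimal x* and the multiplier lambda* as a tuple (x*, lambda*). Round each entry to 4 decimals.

Form the Lagrangian:
  L(x, lambda) = (1/2) x^T Q x + c^T x + lambda^T (A x - b)
Stationarity (grad_x L = 0): Q x + c + A^T lambda = 0.
Primal feasibility: A x = b.

This gives the KKT block system:
  [ Q   A^T ] [ x     ]   [-c ]
  [ A    0  ] [ lambda ] = [ b ]

Solving the linear system:
  x*      = (-1.5922, 0.4078, 0.2718)
  lambda* = (3.5049, 1.6505)
  f(x*)   = 6.0971

x* = (-1.5922, 0.4078, 0.2718), lambda* = (3.5049, 1.6505)


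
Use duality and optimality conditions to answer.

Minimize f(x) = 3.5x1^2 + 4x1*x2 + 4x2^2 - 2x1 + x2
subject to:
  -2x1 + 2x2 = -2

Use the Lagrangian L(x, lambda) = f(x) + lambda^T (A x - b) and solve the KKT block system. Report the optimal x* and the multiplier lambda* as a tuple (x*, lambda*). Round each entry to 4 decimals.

Form the Lagrangian:
  L(x, lambda) = (1/2) x^T Q x + c^T x + lambda^T (A x - b)
Stationarity (grad_x L = 0): Q x + c + A^T lambda = 0.
Primal feasibility: A x = b.

This gives the KKT block system:
  [ Q   A^T ] [ x     ]   [-c ]
  [ A    0  ] [ lambda ] = [ b ]

Solving the linear system:
  x*      = (0.5652, -0.4348)
  lambda* = (0.1087)
  f(x*)   = -0.6739

x* = (0.5652, -0.4348), lambda* = (0.1087)


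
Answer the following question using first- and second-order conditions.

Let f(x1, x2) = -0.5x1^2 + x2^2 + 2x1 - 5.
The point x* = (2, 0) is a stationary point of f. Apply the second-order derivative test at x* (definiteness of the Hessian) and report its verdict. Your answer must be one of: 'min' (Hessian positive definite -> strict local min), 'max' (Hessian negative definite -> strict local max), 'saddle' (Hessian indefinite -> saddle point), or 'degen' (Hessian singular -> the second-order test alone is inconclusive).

Compute the Hessian H = grad^2 f:
  H = [[-1, 0], [0, 2]]
Verify stationarity: grad f(x*) = H x* + g = (0, 0).
Eigenvalues of H: -1, 2.
Eigenvalues have mixed signs, so H is indefinite -> x* is a saddle point.

saddle


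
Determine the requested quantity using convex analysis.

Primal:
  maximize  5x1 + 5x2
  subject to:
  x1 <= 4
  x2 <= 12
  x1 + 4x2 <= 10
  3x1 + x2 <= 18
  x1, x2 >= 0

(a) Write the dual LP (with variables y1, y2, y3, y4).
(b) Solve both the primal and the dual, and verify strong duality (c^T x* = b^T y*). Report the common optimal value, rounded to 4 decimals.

The standard primal-dual pair for 'max c^T x s.t. A x <= b, x >= 0' is:
  Dual:  min b^T y  s.t.  A^T y >= c,  y >= 0.

So the dual LP is:
  minimize  4y1 + 12y2 + 10y3 + 18y4
  subject to:
    y1 + y3 + 3y4 >= 5
    y2 + 4y3 + y4 >= 5
    y1, y2, y3, y4 >= 0

Solving the primal: x* = (4, 1.5).
  primal value c^T x* = 27.5.
Solving the dual: y* = (3.75, 0, 1.25, 0).
  dual value b^T y* = 27.5.
Strong duality: c^T x* = b^T y*. Confirmed.

27.5


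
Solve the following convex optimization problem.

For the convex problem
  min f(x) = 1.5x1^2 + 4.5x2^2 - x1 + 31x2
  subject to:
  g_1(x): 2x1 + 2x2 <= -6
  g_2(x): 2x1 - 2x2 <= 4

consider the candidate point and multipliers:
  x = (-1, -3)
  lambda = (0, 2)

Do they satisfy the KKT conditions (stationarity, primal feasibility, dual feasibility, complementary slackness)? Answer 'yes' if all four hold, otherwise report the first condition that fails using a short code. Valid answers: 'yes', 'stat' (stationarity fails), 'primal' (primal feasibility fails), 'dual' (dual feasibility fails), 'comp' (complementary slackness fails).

Gradient of f: grad f(x) = Q x + c = (-4, 4)
Constraint values g_i(x) = a_i^T x - b_i:
  g_1((-1, -3)) = -2
  g_2((-1, -3)) = 0
Stationarity residual: grad f(x) + sum_i lambda_i a_i = (0, 0)
  -> stationarity OK
Primal feasibility (all g_i <= 0): OK
Dual feasibility (all lambda_i >= 0): OK
Complementary slackness (lambda_i * g_i(x) = 0 for all i): OK

Verdict: yes, KKT holds.

yes


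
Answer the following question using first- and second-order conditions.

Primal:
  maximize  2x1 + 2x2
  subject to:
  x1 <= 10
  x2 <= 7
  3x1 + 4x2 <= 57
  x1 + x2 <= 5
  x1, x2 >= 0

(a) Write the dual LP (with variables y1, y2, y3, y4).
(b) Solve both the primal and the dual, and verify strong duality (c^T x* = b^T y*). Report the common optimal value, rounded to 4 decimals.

The standard primal-dual pair for 'max c^T x s.t. A x <= b, x >= 0' is:
  Dual:  min b^T y  s.t.  A^T y >= c,  y >= 0.

So the dual LP is:
  minimize  10y1 + 7y2 + 57y3 + 5y4
  subject to:
    y1 + 3y3 + y4 >= 2
    y2 + 4y3 + y4 >= 2
    y1, y2, y3, y4 >= 0

Solving the primal: x* = (5, 0).
  primal value c^T x* = 10.
Solving the dual: y* = (0, 0, 0, 2).
  dual value b^T y* = 10.
Strong duality: c^T x* = b^T y*. Confirmed.

10


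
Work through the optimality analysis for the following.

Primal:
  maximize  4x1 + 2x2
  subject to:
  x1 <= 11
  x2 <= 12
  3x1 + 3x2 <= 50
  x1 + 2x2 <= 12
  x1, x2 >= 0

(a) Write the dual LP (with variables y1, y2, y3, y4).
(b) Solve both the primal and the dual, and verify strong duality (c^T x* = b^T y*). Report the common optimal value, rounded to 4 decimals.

The standard primal-dual pair for 'max c^T x s.t. A x <= b, x >= 0' is:
  Dual:  min b^T y  s.t.  A^T y >= c,  y >= 0.

So the dual LP is:
  minimize  11y1 + 12y2 + 50y3 + 12y4
  subject to:
    y1 + 3y3 + y4 >= 4
    y2 + 3y3 + 2y4 >= 2
    y1, y2, y3, y4 >= 0

Solving the primal: x* = (11, 0.5).
  primal value c^T x* = 45.
Solving the dual: y* = (3, 0, 0, 1).
  dual value b^T y* = 45.
Strong duality: c^T x* = b^T y*. Confirmed.

45


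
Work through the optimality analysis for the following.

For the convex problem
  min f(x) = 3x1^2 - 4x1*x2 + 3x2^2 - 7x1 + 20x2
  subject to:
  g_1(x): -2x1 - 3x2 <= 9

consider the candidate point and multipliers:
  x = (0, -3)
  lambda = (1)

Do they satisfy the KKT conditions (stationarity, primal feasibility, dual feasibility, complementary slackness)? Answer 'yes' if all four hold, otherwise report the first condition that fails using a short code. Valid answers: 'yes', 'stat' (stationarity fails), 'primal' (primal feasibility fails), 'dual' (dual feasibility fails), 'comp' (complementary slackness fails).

Gradient of f: grad f(x) = Q x + c = (5, 2)
Constraint values g_i(x) = a_i^T x - b_i:
  g_1((0, -3)) = 0
Stationarity residual: grad f(x) + sum_i lambda_i a_i = (3, -1)
  -> stationarity FAILS
Primal feasibility (all g_i <= 0): OK
Dual feasibility (all lambda_i >= 0): OK
Complementary slackness (lambda_i * g_i(x) = 0 for all i): OK

Verdict: the first failing condition is stationarity -> stat.

stat


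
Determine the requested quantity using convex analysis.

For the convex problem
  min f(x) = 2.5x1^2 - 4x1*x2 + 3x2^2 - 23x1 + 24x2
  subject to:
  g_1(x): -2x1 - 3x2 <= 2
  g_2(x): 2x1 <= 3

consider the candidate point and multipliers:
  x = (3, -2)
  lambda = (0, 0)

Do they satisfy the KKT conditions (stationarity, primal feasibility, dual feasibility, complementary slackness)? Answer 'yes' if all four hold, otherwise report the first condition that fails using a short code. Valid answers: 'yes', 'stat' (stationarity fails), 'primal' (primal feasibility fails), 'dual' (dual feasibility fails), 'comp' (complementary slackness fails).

Gradient of f: grad f(x) = Q x + c = (0, 0)
Constraint values g_i(x) = a_i^T x - b_i:
  g_1((3, -2)) = -2
  g_2((3, -2)) = 3
Stationarity residual: grad f(x) + sum_i lambda_i a_i = (0, 0)
  -> stationarity OK
Primal feasibility (all g_i <= 0): FAILS
Dual feasibility (all lambda_i >= 0): OK
Complementary slackness (lambda_i * g_i(x) = 0 for all i): OK

Verdict: the first failing condition is primal_feasibility -> primal.

primal


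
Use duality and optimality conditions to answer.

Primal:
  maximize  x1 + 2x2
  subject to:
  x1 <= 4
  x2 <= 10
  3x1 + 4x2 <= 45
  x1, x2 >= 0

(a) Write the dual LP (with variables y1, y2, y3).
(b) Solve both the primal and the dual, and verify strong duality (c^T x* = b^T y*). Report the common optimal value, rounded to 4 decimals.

The standard primal-dual pair for 'max c^T x s.t. A x <= b, x >= 0' is:
  Dual:  min b^T y  s.t.  A^T y >= c,  y >= 0.

So the dual LP is:
  minimize  4y1 + 10y2 + 45y3
  subject to:
    y1 + 3y3 >= 1
    y2 + 4y3 >= 2
    y1, y2, y3 >= 0

Solving the primal: x* = (1.6667, 10).
  primal value c^T x* = 21.6667.
Solving the dual: y* = (0, 0.6667, 0.3333).
  dual value b^T y* = 21.6667.
Strong duality: c^T x* = b^T y*. Confirmed.

21.6667


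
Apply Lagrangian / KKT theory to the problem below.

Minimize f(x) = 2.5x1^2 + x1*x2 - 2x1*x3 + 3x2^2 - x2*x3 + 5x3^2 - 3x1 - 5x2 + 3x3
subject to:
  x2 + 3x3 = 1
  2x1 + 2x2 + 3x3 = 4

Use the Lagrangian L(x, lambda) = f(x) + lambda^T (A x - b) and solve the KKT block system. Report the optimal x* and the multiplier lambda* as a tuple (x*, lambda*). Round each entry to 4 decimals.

Form the Lagrangian:
  L(x, lambda) = (1/2) x^T Q x + c^T x + lambda^T (A x - b)
Stationarity (grad_x L = 0): Q x + c + A^T lambda = 0.
Primal feasibility: A x = b.

This gives the KKT block system:
  [ Q   A^T ] [ x     ]   [-c ]
  [ A    0  ] [ lambda ] = [ b ]

Solving the linear system:
  x*      = (1.034, 0.9321, 0.0226)
  lambda* = (1.4528, -1.5283)
  f(x*)   = -1.517

x* = (1.034, 0.9321, 0.0226), lambda* = (1.4528, -1.5283)


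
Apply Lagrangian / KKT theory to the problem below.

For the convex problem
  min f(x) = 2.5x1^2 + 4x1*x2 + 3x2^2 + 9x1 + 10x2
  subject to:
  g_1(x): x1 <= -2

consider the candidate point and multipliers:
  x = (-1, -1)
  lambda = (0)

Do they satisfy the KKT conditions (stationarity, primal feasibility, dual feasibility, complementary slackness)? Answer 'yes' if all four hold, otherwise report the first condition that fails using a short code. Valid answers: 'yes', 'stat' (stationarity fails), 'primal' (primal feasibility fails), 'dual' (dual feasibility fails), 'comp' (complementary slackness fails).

Gradient of f: grad f(x) = Q x + c = (0, 0)
Constraint values g_i(x) = a_i^T x - b_i:
  g_1((-1, -1)) = 1
Stationarity residual: grad f(x) + sum_i lambda_i a_i = (0, 0)
  -> stationarity OK
Primal feasibility (all g_i <= 0): FAILS
Dual feasibility (all lambda_i >= 0): OK
Complementary slackness (lambda_i * g_i(x) = 0 for all i): OK

Verdict: the first failing condition is primal_feasibility -> primal.

primal


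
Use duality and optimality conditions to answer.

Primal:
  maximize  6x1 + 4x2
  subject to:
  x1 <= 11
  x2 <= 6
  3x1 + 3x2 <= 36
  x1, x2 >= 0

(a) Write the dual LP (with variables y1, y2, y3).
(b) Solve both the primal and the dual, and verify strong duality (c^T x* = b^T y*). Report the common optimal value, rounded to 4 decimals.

The standard primal-dual pair for 'max c^T x s.t. A x <= b, x >= 0' is:
  Dual:  min b^T y  s.t.  A^T y >= c,  y >= 0.

So the dual LP is:
  minimize  11y1 + 6y2 + 36y3
  subject to:
    y1 + 3y3 >= 6
    y2 + 3y3 >= 4
    y1, y2, y3 >= 0

Solving the primal: x* = (11, 1).
  primal value c^T x* = 70.
Solving the dual: y* = (2, 0, 1.3333).
  dual value b^T y* = 70.
Strong duality: c^T x* = b^T y*. Confirmed.

70
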